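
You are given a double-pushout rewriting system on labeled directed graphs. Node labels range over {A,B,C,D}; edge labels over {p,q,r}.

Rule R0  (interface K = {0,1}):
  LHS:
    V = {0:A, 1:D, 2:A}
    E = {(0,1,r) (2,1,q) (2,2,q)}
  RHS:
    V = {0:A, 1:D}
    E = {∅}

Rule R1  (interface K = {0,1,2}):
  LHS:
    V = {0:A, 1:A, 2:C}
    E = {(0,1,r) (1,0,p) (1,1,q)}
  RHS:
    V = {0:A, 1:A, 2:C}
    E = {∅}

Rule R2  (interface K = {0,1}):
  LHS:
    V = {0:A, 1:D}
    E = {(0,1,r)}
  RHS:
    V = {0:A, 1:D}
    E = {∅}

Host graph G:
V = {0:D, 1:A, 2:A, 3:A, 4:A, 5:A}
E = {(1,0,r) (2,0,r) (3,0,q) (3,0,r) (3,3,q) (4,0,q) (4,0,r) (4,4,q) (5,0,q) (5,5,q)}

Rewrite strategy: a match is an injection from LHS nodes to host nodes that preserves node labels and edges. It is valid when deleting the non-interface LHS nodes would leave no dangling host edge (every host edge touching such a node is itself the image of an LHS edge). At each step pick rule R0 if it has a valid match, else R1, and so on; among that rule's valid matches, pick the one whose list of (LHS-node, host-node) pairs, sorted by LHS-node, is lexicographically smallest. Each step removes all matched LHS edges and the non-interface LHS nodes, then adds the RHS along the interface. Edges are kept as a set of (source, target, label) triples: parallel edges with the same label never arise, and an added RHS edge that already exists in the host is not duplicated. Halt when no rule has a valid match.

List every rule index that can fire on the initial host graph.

R0: 4 valid matches — {0↦1, 1↦0, 2↦5}, {0↦2, 1↦0, 2↦5}, {0↦3, 1↦0, 2↦5} (+1 more)
R1: no valid match — LHS pattern not found
R2: 4 valid matches — {0↦1, 1↦0}, {0↦2, 1↦0}, {0↦3, 1↦0} (+1 more)

Answer: [R0,R2]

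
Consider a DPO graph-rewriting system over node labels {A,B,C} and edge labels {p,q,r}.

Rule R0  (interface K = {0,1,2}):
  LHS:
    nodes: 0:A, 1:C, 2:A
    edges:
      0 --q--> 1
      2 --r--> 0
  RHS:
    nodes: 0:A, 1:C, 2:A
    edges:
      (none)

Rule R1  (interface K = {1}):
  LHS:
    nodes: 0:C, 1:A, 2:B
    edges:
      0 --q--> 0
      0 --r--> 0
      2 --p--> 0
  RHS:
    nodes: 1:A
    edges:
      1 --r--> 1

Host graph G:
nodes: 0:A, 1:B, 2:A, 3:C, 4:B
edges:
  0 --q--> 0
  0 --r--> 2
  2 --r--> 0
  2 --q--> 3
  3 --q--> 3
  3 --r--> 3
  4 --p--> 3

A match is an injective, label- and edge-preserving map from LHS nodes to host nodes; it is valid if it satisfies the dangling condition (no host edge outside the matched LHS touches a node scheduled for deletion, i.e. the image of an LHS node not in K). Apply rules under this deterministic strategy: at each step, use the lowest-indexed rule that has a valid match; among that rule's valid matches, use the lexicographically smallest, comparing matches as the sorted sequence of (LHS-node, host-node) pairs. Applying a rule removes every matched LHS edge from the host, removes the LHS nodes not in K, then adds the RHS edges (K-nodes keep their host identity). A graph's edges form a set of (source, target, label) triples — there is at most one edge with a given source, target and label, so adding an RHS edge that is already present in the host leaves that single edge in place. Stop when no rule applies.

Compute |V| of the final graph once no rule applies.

[0] host  ⇒  5 nodes, 7 edges  {0-q->0 0-r->2 2-r->0 2-q->3 3-q->3 3-r->3 4-p->3}
[1] R0 @ {0↦2, 1↦3, 2↦0}  ⇒  5 nodes, 5 edges  {0-q->0 2-r->0 3-q->3 3-r->3 4-p->3}
[2] R1 @ {0↦3, 1↦0, 2↦4}  ⇒  3 nodes, 3 edges  {0-q->0 0-r->0 2-r->0}
halt: no rule applies after step 2
NF nodes: {0:A, 1:B, 2:A}

Answer: 3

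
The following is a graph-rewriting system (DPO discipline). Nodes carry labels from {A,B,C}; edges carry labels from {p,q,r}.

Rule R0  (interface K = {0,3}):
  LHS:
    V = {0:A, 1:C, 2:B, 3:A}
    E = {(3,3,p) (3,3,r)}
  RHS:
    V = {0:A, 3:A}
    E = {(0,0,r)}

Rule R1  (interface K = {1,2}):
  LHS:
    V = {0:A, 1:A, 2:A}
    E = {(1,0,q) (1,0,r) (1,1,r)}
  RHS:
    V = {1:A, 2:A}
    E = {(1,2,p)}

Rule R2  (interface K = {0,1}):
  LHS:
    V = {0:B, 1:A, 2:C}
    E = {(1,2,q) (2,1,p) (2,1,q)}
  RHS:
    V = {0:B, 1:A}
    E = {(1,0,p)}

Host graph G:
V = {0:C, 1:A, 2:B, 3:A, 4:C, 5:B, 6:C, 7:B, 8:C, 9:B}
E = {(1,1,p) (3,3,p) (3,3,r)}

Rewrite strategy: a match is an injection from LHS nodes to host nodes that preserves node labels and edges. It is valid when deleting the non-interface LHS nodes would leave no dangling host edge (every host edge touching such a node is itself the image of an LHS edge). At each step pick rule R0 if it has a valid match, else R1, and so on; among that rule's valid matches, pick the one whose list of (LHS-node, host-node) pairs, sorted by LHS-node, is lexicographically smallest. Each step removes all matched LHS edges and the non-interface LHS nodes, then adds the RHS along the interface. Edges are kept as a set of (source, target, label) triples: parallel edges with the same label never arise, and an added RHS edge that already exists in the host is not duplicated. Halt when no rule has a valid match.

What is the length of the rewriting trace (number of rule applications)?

Answer: 2

Derivation:
initial: |V|=10 |E|=3  E = 1-p->1 3-p->3 3-r->3
step 1: apply R0 at {0↦1, 1↦0, 2↦2, 3↦3}  → |V|=8 |E|=2  E = 1-p->1 1-r->1
step 2: apply R0 at {0↦3, 1↦4, 2↦5, 3↦1}  → |V|=6 |E|=1  E = 3-r->3
normal form: no rule applies after step 2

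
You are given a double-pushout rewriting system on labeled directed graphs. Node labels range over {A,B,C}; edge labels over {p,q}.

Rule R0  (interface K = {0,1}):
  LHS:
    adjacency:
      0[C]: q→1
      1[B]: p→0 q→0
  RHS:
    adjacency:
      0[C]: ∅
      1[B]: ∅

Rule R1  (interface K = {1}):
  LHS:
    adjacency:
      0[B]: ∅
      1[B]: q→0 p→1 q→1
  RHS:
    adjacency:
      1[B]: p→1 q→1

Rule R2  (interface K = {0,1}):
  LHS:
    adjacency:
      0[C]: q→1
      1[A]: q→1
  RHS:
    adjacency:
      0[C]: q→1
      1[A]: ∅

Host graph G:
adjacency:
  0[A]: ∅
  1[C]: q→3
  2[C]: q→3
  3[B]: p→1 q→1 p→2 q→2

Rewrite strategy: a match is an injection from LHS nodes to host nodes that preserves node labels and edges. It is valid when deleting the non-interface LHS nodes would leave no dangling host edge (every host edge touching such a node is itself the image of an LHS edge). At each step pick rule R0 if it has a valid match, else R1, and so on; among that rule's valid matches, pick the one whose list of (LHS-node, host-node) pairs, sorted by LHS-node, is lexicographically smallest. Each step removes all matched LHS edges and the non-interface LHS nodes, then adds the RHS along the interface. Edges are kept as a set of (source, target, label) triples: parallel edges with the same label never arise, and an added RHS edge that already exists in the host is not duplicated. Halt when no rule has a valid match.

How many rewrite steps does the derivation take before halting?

initial: |V|=4 |E|=6  E = 1-q->3 2-q->3 3-p->1 3-q->1 3-p->2 3-q->2
step 1: apply R0 at {0↦1, 1↦3}  → |V|=4 |E|=3  E = 2-q->3 3-p->2 3-q->2
step 2: apply R0 at {0↦2, 1↦3}  → |V|=4 |E|=0  E = ∅
halt: no rule applies after step 2

Answer: 2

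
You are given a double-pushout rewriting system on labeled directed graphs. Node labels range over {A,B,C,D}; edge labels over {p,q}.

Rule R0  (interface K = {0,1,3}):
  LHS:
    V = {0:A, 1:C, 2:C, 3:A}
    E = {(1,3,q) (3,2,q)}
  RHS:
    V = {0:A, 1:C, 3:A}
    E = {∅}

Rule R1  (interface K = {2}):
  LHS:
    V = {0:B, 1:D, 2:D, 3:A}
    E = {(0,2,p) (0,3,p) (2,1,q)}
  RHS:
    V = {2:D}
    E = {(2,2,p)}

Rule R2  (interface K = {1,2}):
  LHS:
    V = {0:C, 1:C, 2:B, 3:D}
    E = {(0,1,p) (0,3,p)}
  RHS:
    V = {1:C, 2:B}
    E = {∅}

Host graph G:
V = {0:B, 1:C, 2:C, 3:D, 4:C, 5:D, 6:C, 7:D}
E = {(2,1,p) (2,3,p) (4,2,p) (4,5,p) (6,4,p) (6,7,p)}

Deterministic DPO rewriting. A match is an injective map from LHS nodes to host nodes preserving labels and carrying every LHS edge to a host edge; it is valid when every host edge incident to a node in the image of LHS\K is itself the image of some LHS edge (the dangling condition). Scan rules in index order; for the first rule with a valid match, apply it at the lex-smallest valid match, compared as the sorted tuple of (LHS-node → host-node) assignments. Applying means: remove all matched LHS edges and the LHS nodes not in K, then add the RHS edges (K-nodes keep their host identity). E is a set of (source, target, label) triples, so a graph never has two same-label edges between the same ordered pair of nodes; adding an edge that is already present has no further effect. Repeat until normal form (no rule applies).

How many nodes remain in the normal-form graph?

initial: |V|=8 |E|=6  E = 2-p->1 2-p->3 4-p->2 4-p->5 6-p->4 6-p->7
step 1: apply R2 at {0↦6, 1↦4, 2↦0, 3↦7}  → |V|=6 |E|=4  E = 2-p->1 2-p->3 4-p->2 4-p->5
step 2: apply R2 at {0↦4, 1↦2, 2↦0, 3↦5}  → |V|=4 |E|=2  E = 2-p->1 2-p->3
step 3: apply R2 at {0↦2, 1↦1, 2↦0, 3↦3}  → |V|=2 |E|=0  E = ∅
final graph: no rule applies after step 3
NF nodes: {0:B, 1:C}

Answer: 2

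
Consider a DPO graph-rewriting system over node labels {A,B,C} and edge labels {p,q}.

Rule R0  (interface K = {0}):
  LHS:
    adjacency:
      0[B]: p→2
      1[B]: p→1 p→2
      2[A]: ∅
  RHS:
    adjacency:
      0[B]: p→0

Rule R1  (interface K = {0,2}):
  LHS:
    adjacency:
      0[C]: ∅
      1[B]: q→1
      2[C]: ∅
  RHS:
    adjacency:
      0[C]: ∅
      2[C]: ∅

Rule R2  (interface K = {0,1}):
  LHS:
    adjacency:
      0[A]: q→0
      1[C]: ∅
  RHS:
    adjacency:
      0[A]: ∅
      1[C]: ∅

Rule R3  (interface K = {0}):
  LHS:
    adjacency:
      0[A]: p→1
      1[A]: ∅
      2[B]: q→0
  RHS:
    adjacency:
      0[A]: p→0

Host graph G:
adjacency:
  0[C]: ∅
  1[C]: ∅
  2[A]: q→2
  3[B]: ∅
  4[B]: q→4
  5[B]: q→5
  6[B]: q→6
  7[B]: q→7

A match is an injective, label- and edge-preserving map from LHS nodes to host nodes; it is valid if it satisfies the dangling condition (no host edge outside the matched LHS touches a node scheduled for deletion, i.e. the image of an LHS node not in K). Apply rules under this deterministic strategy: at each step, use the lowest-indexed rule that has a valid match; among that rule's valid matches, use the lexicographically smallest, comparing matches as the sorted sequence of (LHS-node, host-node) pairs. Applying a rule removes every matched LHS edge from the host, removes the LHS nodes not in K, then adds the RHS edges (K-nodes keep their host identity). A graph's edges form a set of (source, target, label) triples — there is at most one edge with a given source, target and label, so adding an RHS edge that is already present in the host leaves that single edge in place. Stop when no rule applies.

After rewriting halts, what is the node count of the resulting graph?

Answer: 4

Derivation:
[0] host  ⇒  8 nodes, 5 edges  {2-q->2 4-q->4 5-q->5 6-q->6 7-q->7}
[1] R1 @ {0↦0, 1↦4, 2↦1}  ⇒  7 nodes, 4 edges  {2-q->2 5-q->5 6-q->6 7-q->7}
[2] R1 @ {0↦0, 1↦5, 2↦1}  ⇒  6 nodes, 3 edges  {2-q->2 6-q->6 7-q->7}
[3] R1 @ {0↦0, 1↦6, 2↦1}  ⇒  5 nodes, 2 edges  {2-q->2 7-q->7}
[4] R1 @ {0↦0, 1↦7, 2↦1}  ⇒  4 nodes, 1 edges  {2-q->2}
[5] R2 @ {0↦2, 1↦0}  ⇒  4 nodes, 0 edges  {∅}
final graph: no rule applies after step 5
NF nodes: {0:C, 1:C, 2:A, 3:B}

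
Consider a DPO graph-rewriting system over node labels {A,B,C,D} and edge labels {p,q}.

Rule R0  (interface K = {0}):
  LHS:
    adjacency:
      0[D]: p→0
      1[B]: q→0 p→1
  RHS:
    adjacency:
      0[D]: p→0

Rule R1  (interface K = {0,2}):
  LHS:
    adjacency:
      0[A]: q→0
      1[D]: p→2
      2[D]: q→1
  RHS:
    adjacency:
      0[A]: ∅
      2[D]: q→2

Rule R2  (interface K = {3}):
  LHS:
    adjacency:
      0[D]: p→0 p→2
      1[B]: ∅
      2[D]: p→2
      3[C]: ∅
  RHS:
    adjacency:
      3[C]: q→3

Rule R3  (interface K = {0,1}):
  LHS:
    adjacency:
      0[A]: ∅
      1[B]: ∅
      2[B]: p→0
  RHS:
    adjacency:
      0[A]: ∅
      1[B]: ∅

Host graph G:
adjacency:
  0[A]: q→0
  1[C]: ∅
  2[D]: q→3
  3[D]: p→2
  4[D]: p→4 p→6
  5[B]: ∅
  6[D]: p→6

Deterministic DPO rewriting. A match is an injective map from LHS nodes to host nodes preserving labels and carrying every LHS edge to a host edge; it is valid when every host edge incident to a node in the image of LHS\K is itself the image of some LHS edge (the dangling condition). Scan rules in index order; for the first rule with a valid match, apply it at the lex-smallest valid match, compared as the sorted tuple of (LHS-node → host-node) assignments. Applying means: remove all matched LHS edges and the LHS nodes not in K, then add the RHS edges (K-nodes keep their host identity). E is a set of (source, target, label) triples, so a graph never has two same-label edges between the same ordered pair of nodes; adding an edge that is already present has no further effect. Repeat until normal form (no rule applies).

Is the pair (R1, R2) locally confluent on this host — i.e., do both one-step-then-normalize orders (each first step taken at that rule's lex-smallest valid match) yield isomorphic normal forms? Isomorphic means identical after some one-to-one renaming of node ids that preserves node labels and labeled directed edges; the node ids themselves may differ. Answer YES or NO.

branch R1-first: apply at {0↦0, 1↦3, 2↦2} → |E|=4, then 1 more step(s) → NF |V|=3 |E|=2 V={0:A, 1:C, 2:D} E=1-q->1 2-q->2
branch R2-first: apply at {0↦4, 1↦5, 2↦6, 3↦1} → |E|=4, then 1 more step(s) → NF |V|=3 |E|=2 V={0:A, 1:C, 2:D} E=1-q->1 2-q->2
graphs isomorphic (equal up to label-preserving node renaming)

Answer: YES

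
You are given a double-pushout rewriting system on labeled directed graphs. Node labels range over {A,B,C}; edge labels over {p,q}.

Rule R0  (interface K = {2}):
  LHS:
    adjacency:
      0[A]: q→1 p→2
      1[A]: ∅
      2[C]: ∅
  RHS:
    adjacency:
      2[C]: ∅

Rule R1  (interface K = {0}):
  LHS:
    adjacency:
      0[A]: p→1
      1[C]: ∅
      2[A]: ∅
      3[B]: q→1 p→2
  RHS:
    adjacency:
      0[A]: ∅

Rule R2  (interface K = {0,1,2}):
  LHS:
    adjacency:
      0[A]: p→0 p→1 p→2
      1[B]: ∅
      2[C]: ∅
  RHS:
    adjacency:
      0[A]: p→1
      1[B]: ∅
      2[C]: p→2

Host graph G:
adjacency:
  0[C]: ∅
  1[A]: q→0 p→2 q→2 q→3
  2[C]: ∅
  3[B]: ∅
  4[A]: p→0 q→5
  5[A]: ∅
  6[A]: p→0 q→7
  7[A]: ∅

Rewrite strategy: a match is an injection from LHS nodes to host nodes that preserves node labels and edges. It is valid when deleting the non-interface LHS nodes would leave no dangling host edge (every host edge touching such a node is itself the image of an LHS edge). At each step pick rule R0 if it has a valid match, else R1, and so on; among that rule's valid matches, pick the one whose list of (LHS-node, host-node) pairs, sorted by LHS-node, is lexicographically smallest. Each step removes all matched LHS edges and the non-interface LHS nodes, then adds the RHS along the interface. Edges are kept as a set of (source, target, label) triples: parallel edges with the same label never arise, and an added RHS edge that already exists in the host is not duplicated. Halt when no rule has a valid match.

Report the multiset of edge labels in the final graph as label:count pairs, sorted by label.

Answer: p:1 q:3

Derivation:
start.  V:8 E:8  edges: 1-q->0 1-p->2 1-q->2 1-q->3 4-p->0 4-q->5 6-p->0 6-q->7
1. fire R0 via {0↦4, 1↦5, 2↦0}  →  V:6 E:6  edges: 1-q->0 1-p->2 1-q->2 1-q->3 6-p->0 6-q->7
2. fire R0 via {0↦6, 1↦7, 2↦0}  →  V:4 E:4  edges: 1-q->0 1-p->2 1-q->2 1-q->3
final graph: no rule applies after step 2
NF edges: [(1, 0, 'q'), (1, 2, 'p'), (1, 2, 'q'), (1, 3, 'q')]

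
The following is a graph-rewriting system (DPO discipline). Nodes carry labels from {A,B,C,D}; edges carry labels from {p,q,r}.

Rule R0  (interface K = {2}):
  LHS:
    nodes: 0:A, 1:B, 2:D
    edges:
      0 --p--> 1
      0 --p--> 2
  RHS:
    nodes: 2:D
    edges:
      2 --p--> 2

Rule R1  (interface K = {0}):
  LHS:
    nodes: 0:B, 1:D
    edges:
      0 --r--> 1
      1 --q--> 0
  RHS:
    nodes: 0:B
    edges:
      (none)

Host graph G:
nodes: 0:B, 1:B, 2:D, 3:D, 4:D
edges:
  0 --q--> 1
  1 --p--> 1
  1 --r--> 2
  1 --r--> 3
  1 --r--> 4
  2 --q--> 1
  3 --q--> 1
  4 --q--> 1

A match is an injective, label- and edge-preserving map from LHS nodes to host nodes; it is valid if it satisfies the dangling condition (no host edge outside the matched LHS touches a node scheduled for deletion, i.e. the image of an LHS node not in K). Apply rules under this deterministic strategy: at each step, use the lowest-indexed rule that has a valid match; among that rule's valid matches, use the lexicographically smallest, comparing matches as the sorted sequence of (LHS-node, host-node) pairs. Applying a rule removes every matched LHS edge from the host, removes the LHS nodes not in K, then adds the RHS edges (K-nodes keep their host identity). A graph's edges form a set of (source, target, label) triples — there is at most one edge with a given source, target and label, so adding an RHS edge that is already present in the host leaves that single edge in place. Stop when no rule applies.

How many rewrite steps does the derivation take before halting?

Answer: 3

Steps:
start.  V:5 E:8  edges: 0-q->1 1-p->1 1-r->2 1-r->3 1-r->4 2-q->1 3-q->1 4-q->1
1. fire R1 via {0↦1, 1↦2}  →  V:4 E:6  edges: 0-q->1 1-p->1 1-r->3 1-r->4 3-q->1 4-q->1
2. fire R1 via {0↦1, 1↦3}  →  V:3 E:4  edges: 0-q->1 1-p->1 1-r->4 4-q->1
3. fire R1 via {0↦1, 1↦4}  →  V:2 E:2  edges: 0-q->1 1-p->1
final graph: no rule applies after step 3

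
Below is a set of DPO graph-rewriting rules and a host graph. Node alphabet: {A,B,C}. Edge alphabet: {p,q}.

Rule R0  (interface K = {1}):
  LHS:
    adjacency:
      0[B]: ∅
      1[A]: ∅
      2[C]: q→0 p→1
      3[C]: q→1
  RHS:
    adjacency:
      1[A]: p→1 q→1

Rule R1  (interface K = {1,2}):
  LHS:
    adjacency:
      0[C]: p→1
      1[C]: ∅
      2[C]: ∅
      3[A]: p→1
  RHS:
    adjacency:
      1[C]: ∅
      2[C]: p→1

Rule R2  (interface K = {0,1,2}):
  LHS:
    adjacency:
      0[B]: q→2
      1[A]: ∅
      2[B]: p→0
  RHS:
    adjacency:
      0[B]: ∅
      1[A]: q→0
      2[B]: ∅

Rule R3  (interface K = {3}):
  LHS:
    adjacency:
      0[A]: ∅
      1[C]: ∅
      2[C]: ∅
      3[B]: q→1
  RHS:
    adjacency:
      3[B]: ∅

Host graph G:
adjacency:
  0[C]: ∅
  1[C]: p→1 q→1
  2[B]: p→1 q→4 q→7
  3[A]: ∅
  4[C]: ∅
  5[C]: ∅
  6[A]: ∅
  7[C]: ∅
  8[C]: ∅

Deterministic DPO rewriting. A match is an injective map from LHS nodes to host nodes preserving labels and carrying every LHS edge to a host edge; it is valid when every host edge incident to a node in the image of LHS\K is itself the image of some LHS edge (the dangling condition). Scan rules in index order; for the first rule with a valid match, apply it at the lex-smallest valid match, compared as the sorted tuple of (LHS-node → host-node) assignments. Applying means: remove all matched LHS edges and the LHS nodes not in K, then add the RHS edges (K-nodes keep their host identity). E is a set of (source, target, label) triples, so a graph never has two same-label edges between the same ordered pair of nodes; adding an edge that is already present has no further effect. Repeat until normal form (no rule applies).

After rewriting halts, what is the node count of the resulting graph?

Answer: 3

Rewrite trace:
[0] host  ⇒  9 nodes, 5 edges  {1-p->1 1-q->1 2-p->1 2-q->4 2-q->7}
[1] R3 @ {0↦3, 1↦4, 2↦0, 3↦2}  ⇒  6 nodes, 4 edges  {1-p->1 1-q->1 2-p->1 2-q->7}
[2] R3 @ {0↦6, 1↦7, 2↦5, 3↦2}  ⇒  3 nodes, 3 edges  {1-p->1 1-q->1 2-p->1}
halt: no rule applies after step 2
NF nodes: {1:C, 2:B, 8:C}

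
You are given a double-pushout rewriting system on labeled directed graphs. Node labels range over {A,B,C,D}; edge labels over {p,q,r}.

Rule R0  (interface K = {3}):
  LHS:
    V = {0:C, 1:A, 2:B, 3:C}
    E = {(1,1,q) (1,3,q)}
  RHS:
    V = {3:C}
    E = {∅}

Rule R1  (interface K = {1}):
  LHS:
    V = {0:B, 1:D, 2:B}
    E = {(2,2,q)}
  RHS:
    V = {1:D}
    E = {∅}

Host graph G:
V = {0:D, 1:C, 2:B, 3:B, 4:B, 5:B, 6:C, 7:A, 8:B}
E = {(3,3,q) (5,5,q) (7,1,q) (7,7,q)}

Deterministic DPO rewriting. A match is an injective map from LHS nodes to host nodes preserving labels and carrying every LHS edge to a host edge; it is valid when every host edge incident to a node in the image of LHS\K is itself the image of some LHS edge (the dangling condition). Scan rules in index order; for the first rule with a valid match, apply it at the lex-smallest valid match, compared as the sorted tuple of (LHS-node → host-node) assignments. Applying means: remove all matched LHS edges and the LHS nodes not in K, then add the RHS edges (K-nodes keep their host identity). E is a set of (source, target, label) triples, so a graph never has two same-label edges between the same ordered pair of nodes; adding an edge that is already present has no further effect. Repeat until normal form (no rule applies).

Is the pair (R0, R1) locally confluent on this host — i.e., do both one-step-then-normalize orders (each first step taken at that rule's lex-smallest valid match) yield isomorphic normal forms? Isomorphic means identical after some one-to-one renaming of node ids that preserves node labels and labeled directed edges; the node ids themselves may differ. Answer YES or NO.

branch R0-first: apply at {0↦6, 1↦7, 2↦2, 3↦1} → |E|=2, then 2 more step(s) → NF |V|=2 |E|=0 V={0:D, 1:C} E=∅
branch R1-first: apply at {0↦2, 1↦0, 2↦3} → |E|=3, then 2 more step(s) → NF |V|=2 |E|=0 V={0:D, 1:C} E=∅
graphs isomorphic (equal up to label-preserving node renaming)

Answer: YES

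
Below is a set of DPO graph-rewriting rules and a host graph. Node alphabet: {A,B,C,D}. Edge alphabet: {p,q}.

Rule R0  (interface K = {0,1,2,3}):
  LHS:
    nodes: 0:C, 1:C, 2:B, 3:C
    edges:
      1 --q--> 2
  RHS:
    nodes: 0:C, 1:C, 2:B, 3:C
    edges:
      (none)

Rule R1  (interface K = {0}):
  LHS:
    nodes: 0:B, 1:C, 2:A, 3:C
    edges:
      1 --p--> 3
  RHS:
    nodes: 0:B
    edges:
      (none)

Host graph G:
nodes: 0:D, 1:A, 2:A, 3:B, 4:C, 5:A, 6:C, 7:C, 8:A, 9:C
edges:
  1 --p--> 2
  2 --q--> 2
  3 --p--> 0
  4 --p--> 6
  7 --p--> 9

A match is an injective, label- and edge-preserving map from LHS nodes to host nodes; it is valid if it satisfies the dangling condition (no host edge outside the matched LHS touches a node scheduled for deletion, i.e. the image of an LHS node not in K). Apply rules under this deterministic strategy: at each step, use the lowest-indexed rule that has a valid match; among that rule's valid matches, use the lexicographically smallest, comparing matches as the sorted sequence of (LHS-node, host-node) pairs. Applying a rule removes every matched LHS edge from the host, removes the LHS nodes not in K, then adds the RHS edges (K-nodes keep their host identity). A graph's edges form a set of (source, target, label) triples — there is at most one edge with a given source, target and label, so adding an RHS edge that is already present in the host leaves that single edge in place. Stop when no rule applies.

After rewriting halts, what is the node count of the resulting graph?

Answer: 4

Steps:
[0] host  ⇒  10 nodes, 5 edges  {1-p->2 2-q->2 3-p->0 4-p->6 7-p->9}
[1] R1 @ {0↦3, 1↦4, 2↦5, 3↦6}  ⇒  7 nodes, 4 edges  {1-p->2 2-q->2 3-p->0 7-p->9}
[2] R1 @ {0↦3, 1↦7, 2↦8, 3↦9}  ⇒  4 nodes, 3 edges  {1-p->2 2-q->2 3-p->0}
final graph: no rule applies after step 2
NF nodes: {0:D, 1:A, 2:A, 3:B}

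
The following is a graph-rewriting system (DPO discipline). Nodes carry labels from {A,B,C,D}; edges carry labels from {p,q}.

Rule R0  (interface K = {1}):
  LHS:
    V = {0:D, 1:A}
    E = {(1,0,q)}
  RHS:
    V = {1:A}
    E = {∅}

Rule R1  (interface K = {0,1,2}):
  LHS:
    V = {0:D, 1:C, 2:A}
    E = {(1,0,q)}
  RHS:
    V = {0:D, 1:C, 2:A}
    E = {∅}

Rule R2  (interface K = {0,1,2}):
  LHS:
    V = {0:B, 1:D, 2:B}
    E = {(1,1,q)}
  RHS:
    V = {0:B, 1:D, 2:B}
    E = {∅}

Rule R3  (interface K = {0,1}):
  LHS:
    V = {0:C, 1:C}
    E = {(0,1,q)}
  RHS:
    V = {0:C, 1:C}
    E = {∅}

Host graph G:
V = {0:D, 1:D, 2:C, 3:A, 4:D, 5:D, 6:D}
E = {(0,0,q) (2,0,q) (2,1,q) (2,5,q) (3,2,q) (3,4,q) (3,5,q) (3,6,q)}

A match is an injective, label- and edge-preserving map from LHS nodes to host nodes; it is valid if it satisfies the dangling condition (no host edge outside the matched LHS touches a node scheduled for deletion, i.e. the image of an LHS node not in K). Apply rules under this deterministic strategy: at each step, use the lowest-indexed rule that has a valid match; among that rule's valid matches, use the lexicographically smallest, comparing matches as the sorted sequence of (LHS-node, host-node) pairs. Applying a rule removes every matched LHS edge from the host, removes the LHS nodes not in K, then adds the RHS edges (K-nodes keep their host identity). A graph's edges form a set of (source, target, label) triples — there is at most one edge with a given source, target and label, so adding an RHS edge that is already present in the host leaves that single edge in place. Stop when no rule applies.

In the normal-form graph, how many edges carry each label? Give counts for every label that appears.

Answer: q:2

Rewrite trace:
[0] host  ⇒  7 nodes, 8 edges  {0-q->0 2-q->0 2-q->1 2-q->5 3-q->2 3-q->4 3-q->5 3-q->6}
[1] R0 @ {0↦4, 1↦3}  ⇒  6 nodes, 7 edges  {0-q->0 2-q->0 2-q->1 2-q->5 3-q->2 3-q->5 3-q->6}
[2] R0 @ {0↦6, 1↦3}  ⇒  5 nodes, 6 edges  {0-q->0 2-q->0 2-q->1 2-q->5 3-q->2 3-q->5}
[3] R1 @ {0↦0, 1↦2, 2↦3}  ⇒  5 nodes, 5 edges  {0-q->0 2-q->1 2-q->5 3-q->2 3-q->5}
[4] R1 @ {0↦1, 1↦2, 2↦3}  ⇒  5 nodes, 4 edges  {0-q->0 2-q->5 3-q->2 3-q->5}
[5] R1 @ {0↦5, 1↦2, 2↦3}  ⇒  5 nodes, 3 edges  {0-q->0 3-q->2 3-q->5}
[6] R0 @ {0↦5, 1↦3}  ⇒  4 nodes, 2 edges  {0-q->0 3-q->2}
final graph: no rule applies after step 6
NF edges: [(0, 0, 'q'), (3, 2, 'q')]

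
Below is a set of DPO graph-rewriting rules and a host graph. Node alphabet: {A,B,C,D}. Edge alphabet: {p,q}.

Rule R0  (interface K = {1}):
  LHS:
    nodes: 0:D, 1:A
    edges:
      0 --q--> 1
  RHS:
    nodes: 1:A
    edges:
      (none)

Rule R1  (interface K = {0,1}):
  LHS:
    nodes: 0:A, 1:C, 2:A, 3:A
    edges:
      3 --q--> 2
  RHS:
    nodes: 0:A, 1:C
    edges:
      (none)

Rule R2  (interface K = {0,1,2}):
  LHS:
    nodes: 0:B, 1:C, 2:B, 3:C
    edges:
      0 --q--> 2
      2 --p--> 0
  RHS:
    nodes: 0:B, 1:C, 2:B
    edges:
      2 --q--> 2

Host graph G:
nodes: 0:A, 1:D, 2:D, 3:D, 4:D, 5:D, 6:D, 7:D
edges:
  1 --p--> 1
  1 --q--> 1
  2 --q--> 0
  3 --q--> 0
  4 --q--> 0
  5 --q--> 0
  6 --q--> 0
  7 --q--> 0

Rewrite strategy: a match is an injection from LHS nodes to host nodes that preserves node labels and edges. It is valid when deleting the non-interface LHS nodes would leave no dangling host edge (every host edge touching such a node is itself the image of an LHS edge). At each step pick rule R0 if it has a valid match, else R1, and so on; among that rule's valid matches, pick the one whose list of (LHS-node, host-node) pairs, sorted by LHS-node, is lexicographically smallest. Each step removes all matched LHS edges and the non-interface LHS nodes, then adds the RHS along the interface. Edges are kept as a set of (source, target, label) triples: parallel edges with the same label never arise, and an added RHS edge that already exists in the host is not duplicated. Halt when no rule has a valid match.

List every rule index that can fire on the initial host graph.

Answer: [R0]

Steps:
R0: 6 valid matches — {0↦2, 1↦0}, {0↦3, 1↦0}, {0↦4, 1↦0} (+3 more)
R1: no valid match — LHS pattern not found
R2: no valid match — LHS pattern not found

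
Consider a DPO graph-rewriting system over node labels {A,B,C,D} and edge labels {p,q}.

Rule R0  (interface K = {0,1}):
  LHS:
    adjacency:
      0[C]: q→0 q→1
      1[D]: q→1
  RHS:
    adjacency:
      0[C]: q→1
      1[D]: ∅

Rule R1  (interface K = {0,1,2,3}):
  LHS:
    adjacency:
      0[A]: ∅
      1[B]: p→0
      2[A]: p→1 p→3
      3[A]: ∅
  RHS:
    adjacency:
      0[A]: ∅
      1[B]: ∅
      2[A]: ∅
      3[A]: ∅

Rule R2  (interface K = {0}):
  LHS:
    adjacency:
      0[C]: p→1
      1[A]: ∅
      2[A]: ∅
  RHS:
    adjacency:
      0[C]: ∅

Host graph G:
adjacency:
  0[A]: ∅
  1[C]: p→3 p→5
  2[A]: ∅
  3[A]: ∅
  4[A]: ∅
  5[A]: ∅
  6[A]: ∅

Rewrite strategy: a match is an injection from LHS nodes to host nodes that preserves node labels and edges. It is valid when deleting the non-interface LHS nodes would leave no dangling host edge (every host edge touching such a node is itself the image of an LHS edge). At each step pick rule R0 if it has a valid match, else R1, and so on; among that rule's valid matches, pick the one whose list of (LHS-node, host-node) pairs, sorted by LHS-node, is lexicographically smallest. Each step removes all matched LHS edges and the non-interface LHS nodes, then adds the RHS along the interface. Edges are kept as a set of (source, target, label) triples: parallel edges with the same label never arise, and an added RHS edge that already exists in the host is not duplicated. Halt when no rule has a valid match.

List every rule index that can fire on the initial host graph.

R0: no valid match — LHS pattern not found
R1: no valid match — LHS pattern not found
R2: 8 valid matches — {0↦1, 1↦3, 2↦0}, {0↦1, 1↦3, 2↦2}, {0↦1, 1↦3, 2↦4} (+5 more)

Answer: [R2]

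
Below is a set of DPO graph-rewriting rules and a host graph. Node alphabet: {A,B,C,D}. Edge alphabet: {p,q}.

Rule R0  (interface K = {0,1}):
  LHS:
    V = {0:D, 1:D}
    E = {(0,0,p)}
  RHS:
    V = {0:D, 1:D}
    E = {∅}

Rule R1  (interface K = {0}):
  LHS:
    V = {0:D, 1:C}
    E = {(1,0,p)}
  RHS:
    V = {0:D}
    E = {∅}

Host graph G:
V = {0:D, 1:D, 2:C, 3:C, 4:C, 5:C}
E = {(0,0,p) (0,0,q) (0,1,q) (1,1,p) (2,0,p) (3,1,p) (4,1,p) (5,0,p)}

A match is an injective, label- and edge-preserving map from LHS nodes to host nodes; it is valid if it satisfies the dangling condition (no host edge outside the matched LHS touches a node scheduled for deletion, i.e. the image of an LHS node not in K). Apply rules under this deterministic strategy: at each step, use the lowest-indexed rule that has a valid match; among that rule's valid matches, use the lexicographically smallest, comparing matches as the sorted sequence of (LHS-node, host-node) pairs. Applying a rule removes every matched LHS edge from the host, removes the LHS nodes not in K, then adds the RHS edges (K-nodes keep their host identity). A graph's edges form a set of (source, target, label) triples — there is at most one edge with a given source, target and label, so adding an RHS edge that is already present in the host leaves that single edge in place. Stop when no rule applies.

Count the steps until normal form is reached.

Answer: 6

Rewrite trace:
initial: |V|=6 |E|=8  E = 0-p->0 0-q->0 0-q->1 1-p->1 2-p->0 3-p->1 4-p->1 5-p->0
step 1: apply R0 at {0↦0, 1↦1}  → |V|=6 |E|=7  E = 0-q->0 0-q->1 1-p->1 2-p->0 3-p->1 4-p->1 5-p->0
step 2: apply R0 at {0↦1, 1↦0}  → |V|=6 |E|=6  E = 0-q->0 0-q->1 2-p->0 3-p->1 4-p->1 5-p->0
step 3: apply R1 at {0↦0, 1↦2}  → |V|=5 |E|=5  E = 0-q->0 0-q->1 3-p->1 4-p->1 5-p->0
step 4: apply R1 at {0↦0, 1↦5}  → |V|=4 |E|=4  E = 0-q->0 0-q->1 3-p->1 4-p->1
step 5: apply R1 at {0↦1, 1↦3}  → |V|=3 |E|=3  E = 0-q->0 0-q->1 4-p->1
step 6: apply R1 at {0↦1, 1↦4}  → |V|=2 |E|=2  E = 0-q->0 0-q->1
normal form: no rule applies after step 6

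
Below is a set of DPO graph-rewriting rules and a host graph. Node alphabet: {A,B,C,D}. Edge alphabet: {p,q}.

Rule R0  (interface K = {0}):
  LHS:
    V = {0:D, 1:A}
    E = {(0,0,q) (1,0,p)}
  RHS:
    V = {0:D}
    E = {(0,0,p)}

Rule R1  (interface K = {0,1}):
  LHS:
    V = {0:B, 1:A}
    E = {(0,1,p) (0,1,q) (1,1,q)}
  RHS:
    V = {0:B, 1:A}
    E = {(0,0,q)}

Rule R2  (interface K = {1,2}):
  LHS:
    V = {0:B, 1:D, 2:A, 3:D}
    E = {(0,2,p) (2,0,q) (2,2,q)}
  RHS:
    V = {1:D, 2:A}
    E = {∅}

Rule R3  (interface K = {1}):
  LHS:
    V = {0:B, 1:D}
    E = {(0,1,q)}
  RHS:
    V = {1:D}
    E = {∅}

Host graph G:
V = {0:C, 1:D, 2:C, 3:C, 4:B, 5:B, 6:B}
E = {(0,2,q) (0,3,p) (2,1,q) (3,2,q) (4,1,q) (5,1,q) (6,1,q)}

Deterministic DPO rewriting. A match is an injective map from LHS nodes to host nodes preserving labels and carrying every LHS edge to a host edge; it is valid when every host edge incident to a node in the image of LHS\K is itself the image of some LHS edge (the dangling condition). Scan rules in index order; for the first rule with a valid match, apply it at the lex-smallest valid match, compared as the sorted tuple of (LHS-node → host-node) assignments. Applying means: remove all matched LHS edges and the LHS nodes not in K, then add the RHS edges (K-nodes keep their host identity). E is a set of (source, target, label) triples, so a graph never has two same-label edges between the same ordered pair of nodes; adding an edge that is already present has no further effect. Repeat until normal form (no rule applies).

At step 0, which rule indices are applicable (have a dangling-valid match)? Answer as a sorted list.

R0: no valid match — LHS pattern not found
R1: no valid match — LHS pattern not found
R2: no valid match — LHS pattern not found
R3: 3 valid matches — {0↦4, 1↦1}, {0↦5, 1↦1}, {0↦6, 1↦1}

Answer: [R3]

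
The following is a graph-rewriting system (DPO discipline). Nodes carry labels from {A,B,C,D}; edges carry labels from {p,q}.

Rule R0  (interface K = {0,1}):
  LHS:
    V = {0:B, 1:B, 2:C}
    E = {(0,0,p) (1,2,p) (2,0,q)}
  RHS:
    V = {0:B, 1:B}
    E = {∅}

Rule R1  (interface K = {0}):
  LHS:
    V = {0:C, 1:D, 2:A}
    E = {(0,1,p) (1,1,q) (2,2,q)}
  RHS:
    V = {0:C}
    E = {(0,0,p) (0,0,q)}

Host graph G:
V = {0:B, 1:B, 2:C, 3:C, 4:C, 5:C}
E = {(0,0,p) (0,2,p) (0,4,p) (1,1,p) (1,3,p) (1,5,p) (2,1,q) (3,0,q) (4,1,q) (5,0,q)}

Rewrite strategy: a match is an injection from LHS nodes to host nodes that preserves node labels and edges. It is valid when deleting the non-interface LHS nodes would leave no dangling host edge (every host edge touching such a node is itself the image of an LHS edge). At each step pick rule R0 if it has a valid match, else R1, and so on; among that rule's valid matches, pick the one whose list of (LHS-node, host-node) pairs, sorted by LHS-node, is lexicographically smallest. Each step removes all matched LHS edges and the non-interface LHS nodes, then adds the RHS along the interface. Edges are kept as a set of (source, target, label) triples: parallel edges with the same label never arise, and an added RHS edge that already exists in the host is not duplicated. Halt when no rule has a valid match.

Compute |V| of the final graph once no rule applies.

Answer: 4

Rewrite trace:
start.  V:6 E:10  edges: 0-p->0 0-p->2 0-p->4 1-p->1 1-p->3 1-p->5 2-q->1 3-q->0 4-q->1 5-q->0
1. fire R0 via {0↦0, 1↦1, 2↦3}  →  V:5 E:7  edges: 0-p->2 0-p->4 1-p->1 1-p->5 2-q->1 4-q->1 5-q->0
2. fire R0 via {0↦1, 1↦0, 2↦2}  →  V:4 E:4  edges: 0-p->4 1-p->5 4-q->1 5-q->0
halt: no rule applies after step 2
NF nodes: {0:B, 1:B, 4:C, 5:C}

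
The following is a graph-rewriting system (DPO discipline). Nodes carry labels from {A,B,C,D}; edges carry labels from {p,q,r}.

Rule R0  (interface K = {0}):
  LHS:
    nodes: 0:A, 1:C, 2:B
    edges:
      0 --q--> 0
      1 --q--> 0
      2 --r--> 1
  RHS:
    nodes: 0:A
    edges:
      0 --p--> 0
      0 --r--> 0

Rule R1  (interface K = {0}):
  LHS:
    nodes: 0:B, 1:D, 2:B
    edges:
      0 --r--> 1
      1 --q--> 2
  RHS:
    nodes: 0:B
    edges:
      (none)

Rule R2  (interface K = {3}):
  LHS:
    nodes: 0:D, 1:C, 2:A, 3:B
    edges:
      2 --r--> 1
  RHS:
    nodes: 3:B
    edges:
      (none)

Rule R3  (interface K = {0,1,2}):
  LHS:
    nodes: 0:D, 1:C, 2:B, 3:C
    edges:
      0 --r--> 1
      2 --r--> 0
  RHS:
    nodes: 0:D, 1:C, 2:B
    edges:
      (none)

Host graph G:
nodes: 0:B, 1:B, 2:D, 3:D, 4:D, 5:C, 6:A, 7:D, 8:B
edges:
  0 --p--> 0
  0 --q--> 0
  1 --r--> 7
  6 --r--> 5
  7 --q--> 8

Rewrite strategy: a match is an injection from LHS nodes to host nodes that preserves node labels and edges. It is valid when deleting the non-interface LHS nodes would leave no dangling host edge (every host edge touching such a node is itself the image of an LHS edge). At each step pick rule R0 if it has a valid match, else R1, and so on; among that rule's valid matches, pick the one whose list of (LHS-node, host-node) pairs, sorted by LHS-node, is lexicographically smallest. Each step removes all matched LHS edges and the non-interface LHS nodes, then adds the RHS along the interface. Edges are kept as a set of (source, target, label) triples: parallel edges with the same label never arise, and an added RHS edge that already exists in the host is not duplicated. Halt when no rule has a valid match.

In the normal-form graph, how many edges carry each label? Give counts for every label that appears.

Answer: p:1 q:1

Steps:
[0] host  ⇒  9 nodes, 5 edges  {0-p->0 0-q->0 1-r->7 6-r->5 7-q->8}
[1] R1 @ {0↦1, 1↦7, 2↦8}  ⇒  7 nodes, 3 edges  {0-p->0 0-q->0 6-r->5}
[2] R2 @ {0↦2, 1↦5, 2↦6, 3↦0}  ⇒  4 nodes, 2 edges  {0-p->0 0-q->0}
normal form: no rule applies after step 2
NF edges: [(0, 0, 'p'), (0, 0, 'q')]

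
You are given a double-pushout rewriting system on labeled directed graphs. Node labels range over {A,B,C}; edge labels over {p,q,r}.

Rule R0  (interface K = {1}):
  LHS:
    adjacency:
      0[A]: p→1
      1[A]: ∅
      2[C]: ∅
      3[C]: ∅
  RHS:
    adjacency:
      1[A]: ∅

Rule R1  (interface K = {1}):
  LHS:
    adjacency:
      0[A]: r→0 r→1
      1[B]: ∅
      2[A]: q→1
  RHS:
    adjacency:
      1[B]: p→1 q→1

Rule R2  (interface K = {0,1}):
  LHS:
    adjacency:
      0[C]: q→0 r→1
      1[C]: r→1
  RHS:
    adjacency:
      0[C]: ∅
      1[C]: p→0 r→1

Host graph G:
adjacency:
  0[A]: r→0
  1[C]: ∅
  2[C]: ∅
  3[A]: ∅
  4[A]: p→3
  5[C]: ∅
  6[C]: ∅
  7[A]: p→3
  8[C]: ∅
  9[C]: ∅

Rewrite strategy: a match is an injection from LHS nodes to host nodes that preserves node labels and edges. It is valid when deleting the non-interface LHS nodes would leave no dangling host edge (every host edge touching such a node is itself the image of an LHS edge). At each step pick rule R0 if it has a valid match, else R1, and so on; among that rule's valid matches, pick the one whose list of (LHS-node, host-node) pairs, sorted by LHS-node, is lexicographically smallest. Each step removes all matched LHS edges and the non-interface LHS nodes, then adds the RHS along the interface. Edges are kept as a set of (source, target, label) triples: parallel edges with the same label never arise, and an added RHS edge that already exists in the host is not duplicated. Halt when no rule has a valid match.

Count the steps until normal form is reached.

Answer: 2

Steps:
start.  V:10 E:3  edges: 0-r->0 4-p->3 7-p->3
1. fire R0 via {0↦4, 1↦3, 2↦1, 3↦2}  →  V:7 E:2  edges: 0-r->0 7-p->3
2. fire R0 via {0↦7, 1↦3, 2↦5, 3↦6}  →  V:4 E:1  edges: 0-r->0
final graph: no rule applies after step 2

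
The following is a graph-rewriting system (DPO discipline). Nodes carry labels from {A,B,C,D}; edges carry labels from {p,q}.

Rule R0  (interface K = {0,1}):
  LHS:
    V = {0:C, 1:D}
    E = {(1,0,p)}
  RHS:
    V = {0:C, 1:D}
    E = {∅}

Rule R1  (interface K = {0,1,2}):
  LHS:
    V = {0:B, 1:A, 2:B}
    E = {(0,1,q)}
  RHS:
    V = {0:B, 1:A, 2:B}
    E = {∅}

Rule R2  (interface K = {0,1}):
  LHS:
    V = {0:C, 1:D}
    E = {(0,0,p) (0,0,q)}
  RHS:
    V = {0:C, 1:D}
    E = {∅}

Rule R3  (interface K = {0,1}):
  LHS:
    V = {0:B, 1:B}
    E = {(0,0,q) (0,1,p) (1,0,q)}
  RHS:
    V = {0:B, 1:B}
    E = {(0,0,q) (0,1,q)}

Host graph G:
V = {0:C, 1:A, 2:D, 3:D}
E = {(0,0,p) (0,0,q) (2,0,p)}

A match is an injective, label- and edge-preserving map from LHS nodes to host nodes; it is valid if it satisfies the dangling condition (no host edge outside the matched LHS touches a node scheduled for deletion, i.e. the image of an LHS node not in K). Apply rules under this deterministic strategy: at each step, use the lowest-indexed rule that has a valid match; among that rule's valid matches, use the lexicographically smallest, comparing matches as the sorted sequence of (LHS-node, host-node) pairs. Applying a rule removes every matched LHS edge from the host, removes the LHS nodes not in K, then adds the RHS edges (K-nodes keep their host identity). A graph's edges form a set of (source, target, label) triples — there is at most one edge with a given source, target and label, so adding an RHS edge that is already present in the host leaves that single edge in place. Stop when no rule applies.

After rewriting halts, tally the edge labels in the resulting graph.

[0] host  ⇒  4 nodes, 3 edges  {0-p->0 0-q->0 2-p->0}
[1] R0 @ {0↦0, 1↦2}  ⇒  4 nodes, 2 edges  {0-p->0 0-q->0}
[2] R2 @ {0↦0, 1↦2}  ⇒  4 nodes, 0 edges  {∅}
halt: no rule applies after step 2
NF edges: []

Answer: (no edges)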